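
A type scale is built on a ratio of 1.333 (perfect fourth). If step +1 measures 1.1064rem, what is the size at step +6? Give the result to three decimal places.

Moving from step +1 to step +6 is 5 steps up, so multiply by r⁵.
1.1064 × 1.333⁵ = 1.1064 × 4.20873 ≈ 4.657

4.657rem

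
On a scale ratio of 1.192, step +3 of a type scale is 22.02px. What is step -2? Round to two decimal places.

9.15px

22.02 ÷ 1.192⁵ = 22.02 ÷ 2.40647 ≈ 9.150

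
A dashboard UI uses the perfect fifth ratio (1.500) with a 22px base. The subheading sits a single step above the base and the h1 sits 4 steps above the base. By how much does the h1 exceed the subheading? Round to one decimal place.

Step 1: 22.0 × 1.500 = 33.000px
Step 4: 22.0 × 1.500⁴ = 111.375px
Difference: 111.375 − 33.000 = 78.375px

78.4px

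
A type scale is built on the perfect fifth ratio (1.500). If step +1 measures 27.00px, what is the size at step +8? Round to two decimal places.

27.00 × 1.500⁷ = 27.00 × 17.08594 ≈ 461.320

461.32px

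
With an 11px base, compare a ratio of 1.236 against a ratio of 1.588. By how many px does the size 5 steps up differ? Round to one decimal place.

At 1.236: 11.0 × 1.236⁵ = 31.731px
At 1.588: 11.0 × 1.588⁵ = 111.082px
Difference: 111.082 − 31.731 = 79.351px

79.4px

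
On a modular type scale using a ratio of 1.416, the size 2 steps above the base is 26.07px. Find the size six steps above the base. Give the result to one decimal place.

104.8px

Moving from step +2 to step +6 is 4 steps up, so multiply by r⁴.
26.07 × 1.416⁴ = 26.07 × 4.02025 ≈ 104.808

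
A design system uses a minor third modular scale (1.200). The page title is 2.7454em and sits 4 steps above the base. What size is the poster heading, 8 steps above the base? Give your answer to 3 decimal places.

5.693em

2.7454 × 1.200⁴ = 2.7454 × 2.07360 ≈ 5.693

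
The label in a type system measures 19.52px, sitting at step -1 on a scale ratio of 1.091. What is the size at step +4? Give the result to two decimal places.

30.17px

19.52 × 1.091⁵ = 19.52 × 1.54569 ≈ 30.172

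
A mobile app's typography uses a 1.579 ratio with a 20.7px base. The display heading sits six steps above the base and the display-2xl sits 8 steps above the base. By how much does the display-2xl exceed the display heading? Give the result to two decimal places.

Step 6: 20.7 × 1.579⁶ = 320.8212px
Step 8: 20.7 × 1.579⁸ = 799.8847px
Difference: 799.8847 − 320.8212 = 479.0635px

479.06px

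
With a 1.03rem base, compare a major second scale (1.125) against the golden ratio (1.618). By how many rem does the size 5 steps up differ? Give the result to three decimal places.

9.566rem

Major second: 1.03 × 1.125⁵ = 1.85609rem
Golden ratio: 1.03 × 1.618⁵ = 11.42168rem
Difference: 11.42168 − 1.85609 = 9.56559rem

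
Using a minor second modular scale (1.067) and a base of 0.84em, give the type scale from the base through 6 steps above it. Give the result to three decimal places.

0.840em, 0.896em, 0.956em, 1.020em, 1.089em, 1.162em, 1.240em

Step 0: 0.84em
Step 1: 0.84 × 1.067 = 0.896
Step 2: 0.84 × 1.067² = 0.956
Step 3: 0.84 × 1.067³ = 1.020
Step 4: 0.84 × 1.067⁴ = 1.089
Step 5: 0.84 × 1.067⁵ = 1.162
Step 6: 0.84 × 1.067⁶ = 1.240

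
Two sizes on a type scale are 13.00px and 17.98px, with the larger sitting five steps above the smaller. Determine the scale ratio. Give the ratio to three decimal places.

r⁵ = 17.98 / 13.00, so r = (17.98/13.00)^(1/5).
r = 1.3831^(1/5) ≈ 1.0670

1.067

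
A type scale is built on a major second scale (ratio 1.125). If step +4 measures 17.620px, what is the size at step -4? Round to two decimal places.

6.87px

17.620 ÷ 1.125⁸ = 17.620 ÷ 2.56578 ≈ 6.867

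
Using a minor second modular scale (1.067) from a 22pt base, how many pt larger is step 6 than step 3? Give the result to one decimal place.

Step 3: 22.0 × 1.067³ = 26.725pt
Step 6: 22.0 × 1.067⁶ = 32.465pt
Difference: 32.465 − 26.725 = 5.740pt

5.7pt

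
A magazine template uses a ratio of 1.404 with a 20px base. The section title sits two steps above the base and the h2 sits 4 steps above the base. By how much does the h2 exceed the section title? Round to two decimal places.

38.29px

Step 2: 20.0 × 1.404² = 39.4243px
Step 4: 20.0 × 1.404⁴ = 77.7139px
Difference: 77.7139 − 39.4243 = 38.2896px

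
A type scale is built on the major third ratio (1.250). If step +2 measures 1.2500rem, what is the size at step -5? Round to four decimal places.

0.2621rem

The gap is -5 − (2) = -7 steps, so the factor is 1.250^-7.
1.2500 ÷ 1.250⁷ = 1.2500 ÷ 4.76837 ≈ 0.2621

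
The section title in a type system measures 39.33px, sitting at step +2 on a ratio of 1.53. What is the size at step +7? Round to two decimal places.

The gap is 7 − (2) = 5 steps, so the factor is 1.53^5.
39.33 × 1.53⁵ = 39.33 × 8.38411 ≈ 329.747

329.75px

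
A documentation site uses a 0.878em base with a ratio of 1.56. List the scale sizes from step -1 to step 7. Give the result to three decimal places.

0.563em, 0.878em, 1.370em, 2.137em, 3.333em, 5.200em, 8.112em, 12.654em, 19.741em

Step -1: 0.878 ÷ 1.56 = 0.563
Step 0: 0.878em
Step 1: 0.878 × 1.56 = 1.370
Step 2: 0.878 × 1.56² = 2.137
Step 3: 0.878 × 1.56³ = 3.333
Step 4: 0.878 × 1.56⁴ = 5.200
Step 5: 0.878 × 1.56⁵ = 8.112
Step 6: 0.878 × 1.56⁶ = 12.654
Step 7: 0.878 × 1.56⁷ = 19.741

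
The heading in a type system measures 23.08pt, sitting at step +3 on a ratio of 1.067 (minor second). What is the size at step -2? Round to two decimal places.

Moving from step +3 to step -2 is 5 steps down, so divide by r⁵.
23.08 ÷ 1.067⁵ = 23.08 ÷ 1.38300 ≈ 16.688

16.69pt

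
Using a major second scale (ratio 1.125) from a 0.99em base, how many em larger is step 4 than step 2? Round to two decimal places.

Step 2: 0.99 × 1.125² = 1.2530em
Step 4: 0.99 × 1.125⁴ = 1.5858em
Difference: 1.5858 − 1.2530 = 0.3328em

0.33em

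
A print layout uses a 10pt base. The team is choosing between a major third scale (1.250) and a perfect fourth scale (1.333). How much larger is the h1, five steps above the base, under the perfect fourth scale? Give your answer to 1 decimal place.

11.6pt

Major third: 10.0 × 1.250⁵ = 30.518pt
Perfect fourth: 10.0 × 1.333⁵ = 42.087pt
Difference: 42.087 − 30.518 = 11.569pt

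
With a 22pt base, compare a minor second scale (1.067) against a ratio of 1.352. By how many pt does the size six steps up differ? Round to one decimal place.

101.9pt

Minor second: 22.0 × 1.067⁶ = 32.465pt
At 1.352: 22.0 × 1.352⁶ = 134.364pt
Difference: 134.364 − 32.465 = 101.899pt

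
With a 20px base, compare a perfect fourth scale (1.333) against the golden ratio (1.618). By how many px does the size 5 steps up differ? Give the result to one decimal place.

Perfect fourth: 20.0 × 1.333⁵ = 84.175px
Golden ratio: 20.0 × 1.618⁵ = 221.780px
Difference: 221.780 − 84.175 = 137.605px

137.6px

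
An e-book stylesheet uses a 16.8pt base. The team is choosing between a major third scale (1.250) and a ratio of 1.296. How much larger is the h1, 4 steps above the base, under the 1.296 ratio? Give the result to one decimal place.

6.4pt

Major third: 16.8 × 1.250⁴ = 41.016pt
At 1.296: 16.8 × 1.296⁴ = 47.395pt
Difference: 47.395 − 41.016 = 6.379pt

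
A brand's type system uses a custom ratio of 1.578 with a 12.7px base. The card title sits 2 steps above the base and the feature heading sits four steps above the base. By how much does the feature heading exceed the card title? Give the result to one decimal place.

47.1px

Step 2: 12.7 × 1.578² = 31.624px
Step 4: 12.7 × 1.578⁴ = 78.747px
Difference: 78.747 − 31.624 = 47.123px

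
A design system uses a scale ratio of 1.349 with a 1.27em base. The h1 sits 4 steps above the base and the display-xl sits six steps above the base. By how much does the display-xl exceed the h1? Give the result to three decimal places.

Step 4: 1.27 × 1.349⁴ = 4.20583em
Step 6: 1.27 × 1.349⁶ = 7.65377em
Difference: 7.65377 − 4.20583 = 3.44794em

3.448em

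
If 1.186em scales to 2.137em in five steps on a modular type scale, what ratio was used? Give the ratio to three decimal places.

1.125

The ratio satisfies 1.186 × r⁵ = 2.137, so r = (2.137 / 1.186)^(1/5).
r = 1.8019^(1/5) ≈ 1.1250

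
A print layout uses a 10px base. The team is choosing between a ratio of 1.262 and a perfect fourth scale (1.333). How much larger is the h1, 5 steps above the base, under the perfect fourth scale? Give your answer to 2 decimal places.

At 1.262: 10.0 × 1.262⁵ = 32.0108px
Perfect fourth: 10.0 × 1.333⁵ = 42.0873px
Difference: 42.0873 − 32.0108 = 10.0765px

10.08px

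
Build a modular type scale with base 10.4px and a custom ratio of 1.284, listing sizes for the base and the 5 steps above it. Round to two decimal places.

Step 0: 10.4px
Step 1: 10.4 × 1.284 = 13.35
Step 2: 10.4 × 1.284² = 17.15
Step 3: 10.4 × 1.284³ = 22.02
Step 4: 10.4 × 1.284⁴ = 28.27
Step 5: 10.4 × 1.284⁵ = 36.30

10.40px, 13.35px, 17.15px, 22.02px, 28.27px, 36.30px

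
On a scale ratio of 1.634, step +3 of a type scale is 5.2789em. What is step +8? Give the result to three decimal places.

61.490em

The gap is 8 − (3) = 5 steps, so the factor is 1.634^5.
5.2789 × 1.634⁵ = 5.2789 × 11.64824 ≈ 61.490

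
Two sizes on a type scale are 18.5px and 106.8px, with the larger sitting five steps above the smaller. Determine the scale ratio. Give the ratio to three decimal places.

The ratio satisfies 18.5 × r⁵ = 106.8, so r = (106.8 / 18.5)^(1/5).
r = 5.7730^(1/5) ≈ 1.4200

1.420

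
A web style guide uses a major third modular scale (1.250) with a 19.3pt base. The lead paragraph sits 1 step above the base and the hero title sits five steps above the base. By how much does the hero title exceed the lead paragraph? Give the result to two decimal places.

34.77pt

Step 1: 19.3 × 1.250 = 24.1250pt
Step 5: 19.3 × 1.250⁵ = 58.8989pt
Difference: 58.8989 − 24.1250 = 34.7739pt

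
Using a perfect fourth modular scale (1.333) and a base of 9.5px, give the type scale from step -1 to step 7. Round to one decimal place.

Step -1: 9.5 ÷ 1.333 = 7.1
Step 0: 9.5px
Step 1: 9.5 × 1.333 = 12.7
Step 2: 9.5 × 1.333² = 16.9
Step 3: 9.5 × 1.333³ = 22.5
Step 4: 9.5 × 1.333⁴ = 30.0
Step 5: 9.5 × 1.333⁵ = 40.0
Step 6: 9.5 × 1.333⁶ = 53.3
Step 7: 9.5 × 1.333⁷ = 71.0

7.1px, 9.5px, 12.7px, 16.9px, 22.5px, 30.0px, 40.0px, 53.3px, 71.0px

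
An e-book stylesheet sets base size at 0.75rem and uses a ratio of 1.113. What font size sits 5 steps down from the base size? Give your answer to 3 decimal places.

0.439rem

0.75 ÷ 1.113⁵ = 0.75 ÷ 1.70795 ≈ 0.439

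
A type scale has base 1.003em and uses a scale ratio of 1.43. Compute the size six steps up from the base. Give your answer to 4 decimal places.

1.003 × 1.43⁶ = 1.003 × 8.55099 ≈ 8.5766

8.5766em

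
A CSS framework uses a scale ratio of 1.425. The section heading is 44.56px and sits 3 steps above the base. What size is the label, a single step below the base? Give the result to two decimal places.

44.56 ÷ 1.425⁴ = 44.56 ÷ 4.12344 ≈ 10.807

10.81px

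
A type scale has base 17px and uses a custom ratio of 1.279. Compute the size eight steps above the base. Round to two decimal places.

121.73px

17.0 × 1.279⁸ = 17.0 × 7.16085 ≈ 121.73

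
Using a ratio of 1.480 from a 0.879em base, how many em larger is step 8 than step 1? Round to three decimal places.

Step 1: 0.879 × 1.480 = 1.30092em
Step 8: 0.879 × 1.480⁸ = 20.23404em
Difference: 20.23404 − 1.30092 = 18.93312em

18.933em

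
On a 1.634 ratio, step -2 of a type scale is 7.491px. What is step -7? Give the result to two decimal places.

0.64px

7.491 ÷ 1.634⁵ = 7.491 ÷ 11.64824 ≈ 0.643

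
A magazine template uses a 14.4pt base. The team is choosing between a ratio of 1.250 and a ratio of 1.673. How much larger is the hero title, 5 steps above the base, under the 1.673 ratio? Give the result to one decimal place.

At 1.250: 14.4 × 1.250⁵ = 43.945pt
At 1.673: 14.4 × 1.673⁵ = 188.731pt
Difference: 188.731 − 43.945 = 144.786pt

144.8pt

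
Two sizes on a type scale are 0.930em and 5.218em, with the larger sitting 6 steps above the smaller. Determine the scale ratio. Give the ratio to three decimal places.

1.333

The ratio satisfies 0.930 × r⁶ = 5.218, so r = (5.218 / 0.930)^(1/6).
r = 5.6108^(1/6) ≈ 1.3330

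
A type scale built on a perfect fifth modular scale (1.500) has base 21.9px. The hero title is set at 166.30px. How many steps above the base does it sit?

5

1.500ⁿ = 166.30 / 21.9 = 7.5936
n = ln(7.5936) / ln(1.500) = 2.0273 / 0.4055 ≈ 5.00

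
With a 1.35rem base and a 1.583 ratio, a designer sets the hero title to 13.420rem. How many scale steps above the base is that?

1.583ⁿ = 13.420 / 1.35 = 9.9407
n = ln(9.9407) / ln(1.583) = 2.2966 / 0.4593 ≈ 5.00

5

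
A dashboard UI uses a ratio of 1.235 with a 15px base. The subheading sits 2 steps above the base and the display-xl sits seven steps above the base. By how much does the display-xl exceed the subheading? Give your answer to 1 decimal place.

Step 2: 15.0 × 1.235² = 22.878px
Step 7: 15.0 × 1.235⁷ = 65.729px
Difference: 65.729 − 22.878 = 42.851px

42.9px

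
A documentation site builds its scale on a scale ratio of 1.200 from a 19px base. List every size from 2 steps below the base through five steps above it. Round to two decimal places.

13.19px, 15.83px, 19.00px, 22.80px, 27.36px, 32.83px, 39.40px, 47.28px

Step -2: 19.0 ÷ 1.200² = 13.19
Step -1: 19.0 ÷ 1.200 = 15.83
Step 0: 19px
Step 1: 19.0 × 1.200 = 22.80
Step 2: 19.0 × 1.200² = 27.36
Step 3: 19.0 × 1.200³ = 32.83
Step 4: 19.0 × 1.200⁴ = 39.40
Step 5: 19.0 × 1.200⁵ = 47.28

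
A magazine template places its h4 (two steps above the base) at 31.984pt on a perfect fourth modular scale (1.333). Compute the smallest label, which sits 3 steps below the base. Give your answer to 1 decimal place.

31.984 ÷ 1.333⁵ = 31.984 ÷ 4.20873 ≈ 7.599

7.6pt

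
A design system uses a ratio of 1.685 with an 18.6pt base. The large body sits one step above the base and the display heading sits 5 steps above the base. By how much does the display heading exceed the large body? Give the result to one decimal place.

221.3pt

Step 1: 18.6 × 1.685 = 31.341pt
Step 5: 18.6 × 1.685⁵ = 252.646pt
Difference: 252.646 − 31.341 = 221.305pt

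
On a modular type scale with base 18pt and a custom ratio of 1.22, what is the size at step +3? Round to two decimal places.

32.69pt

Each step on a modular scale multiplies by the ratio, so the size n steps from the base is base × ratioⁿ.
18.0 × 1.22³ = 18.0 × 1.81585 ≈ 32.69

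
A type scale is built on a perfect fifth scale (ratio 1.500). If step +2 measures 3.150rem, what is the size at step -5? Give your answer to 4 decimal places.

0.1844rem

3.150 ÷ 1.500⁷ = 3.150 ÷ 17.08594 ≈ 0.1844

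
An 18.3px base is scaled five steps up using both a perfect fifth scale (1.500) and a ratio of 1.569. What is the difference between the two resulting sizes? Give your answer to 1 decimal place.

35.0px

Perfect fifth: 18.3 × 1.500⁵ = 138.966px
At 1.569: 18.3 × 1.569⁵ = 174.007px
Difference: 174.007 − 138.966 = 35.041px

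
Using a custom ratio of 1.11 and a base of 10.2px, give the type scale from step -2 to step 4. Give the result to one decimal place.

Step -2: 10.2 ÷ 1.11² = 8.3
Step -1: 10.2 ÷ 1.11 = 9.2
Step 0: 10.2px
Step 1: 10.2 × 1.11 = 11.3
Step 2: 10.2 × 1.11² = 12.6
Step 3: 10.2 × 1.11³ = 13.9
Step 4: 10.2 × 1.11⁴ = 15.5

8.3px, 9.2px, 10.2px, 11.3px, 12.6px, 13.9px, 15.5px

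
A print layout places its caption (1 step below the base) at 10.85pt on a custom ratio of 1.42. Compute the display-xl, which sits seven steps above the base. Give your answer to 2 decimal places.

179.36pt

10.85 × 1.42⁸ = 10.85 × 16.53129 ≈ 179.365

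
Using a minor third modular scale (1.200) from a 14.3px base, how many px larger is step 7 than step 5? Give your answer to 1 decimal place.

15.7px

Step 5: 14.3 × 1.200⁵ = 35.583px
Step 7: 14.3 × 1.200⁷ = 51.239px
Difference: 51.239 − 35.583 = 15.656px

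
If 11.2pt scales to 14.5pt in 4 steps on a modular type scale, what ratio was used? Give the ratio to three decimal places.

1.067

r⁴ = 14.5 / 11.2, so r = (14.5/11.2)^(1/4).
r = 1.2946^(1/4) ≈ 1.0667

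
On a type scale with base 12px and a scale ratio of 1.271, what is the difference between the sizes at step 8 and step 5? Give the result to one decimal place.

41.9px

Step 5: 12.0 × 1.271⁵ = 39.802px
Step 8: 12.0 × 1.271⁸ = 81.723px
Difference: 81.723 − 39.802 = 41.921px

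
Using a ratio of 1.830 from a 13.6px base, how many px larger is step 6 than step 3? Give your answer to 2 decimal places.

427.45px

Step 3: 13.6 × 1.830³ = 83.3474px
Step 6: 13.6 × 1.830⁶ = 510.7936px
Difference: 510.7936 − 83.3474 = 427.4462px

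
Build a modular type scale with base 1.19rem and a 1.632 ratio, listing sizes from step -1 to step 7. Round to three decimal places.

Step -1: 1.19 ÷ 1.632 = 0.729
Step 0: 1.19rem
Step 1: 1.19 × 1.632 = 1.942
Step 2: 1.19 × 1.632² = 3.169
Step 3: 1.19 × 1.632³ = 5.173
Step 4: 1.19 × 1.632⁴ = 8.442
Step 5: 1.19 × 1.632⁵ = 13.777
Step 6: 1.19 × 1.632⁶ = 22.484
Step 7: 1.19 × 1.632⁷ = 36.693

0.729rem, 1.190rem, 1.942rem, 3.169rem, 5.173rem, 8.442rem, 13.777rem, 22.484rem, 36.693rem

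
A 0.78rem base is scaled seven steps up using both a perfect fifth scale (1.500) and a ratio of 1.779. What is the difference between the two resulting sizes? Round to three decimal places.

30.660rem

Perfect fifth: 0.78 × 1.500⁷ = 13.32703rem
At 1.779: 0.78 × 1.779⁷ = 43.98719rem
Difference: 43.98719 − 13.32703 = 30.66016rem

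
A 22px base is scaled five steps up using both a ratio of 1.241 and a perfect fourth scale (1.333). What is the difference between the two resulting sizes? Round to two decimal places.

At 1.241: 22.0 × 1.241⁵ = 64.7562px
Perfect fourth: 22.0 × 1.333⁵ = 92.5920px
Difference: 92.5920 − 64.7562 = 27.8358px

27.84px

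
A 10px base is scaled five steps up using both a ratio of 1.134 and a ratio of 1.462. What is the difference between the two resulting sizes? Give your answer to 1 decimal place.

At 1.134: 10.0 × 1.134⁵ = 18.753px
At 1.462: 10.0 × 1.462⁵ = 66.794px
Difference: 66.794 − 18.753 = 48.041px

48.0px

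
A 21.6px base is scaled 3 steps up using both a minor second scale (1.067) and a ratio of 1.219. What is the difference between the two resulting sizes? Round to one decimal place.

Minor second: 21.6 × 1.067³ = 26.239px
At 1.219: 21.6 × 1.219³ = 39.126px
Difference: 39.126 − 26.239 = 12.887px

12.9px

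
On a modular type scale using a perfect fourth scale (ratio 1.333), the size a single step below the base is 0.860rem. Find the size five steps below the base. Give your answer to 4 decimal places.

0.2724rem

0.860 ÷ 1.333⁴ = 0.860 ÷ 3.15733 ≈ 0.2724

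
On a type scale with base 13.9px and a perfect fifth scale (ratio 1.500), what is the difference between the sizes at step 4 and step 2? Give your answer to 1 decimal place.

Step 2: 13.9 × 1.500² = 31.275px
Step 4: 13.9 × 1.500⁴ = 70.369px
Difference: 70.369 − 31.275 = 39.094px

39.1px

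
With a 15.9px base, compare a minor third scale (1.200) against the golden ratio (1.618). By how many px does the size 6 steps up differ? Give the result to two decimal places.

Minor third: 15.9 × 1.200⁶ = 47.4771px
Golden ratio: 15.9 × 1.618⁶ = 285.2780px
Difference: 285.2780 − 47.4771 = 237.8009px

237.80px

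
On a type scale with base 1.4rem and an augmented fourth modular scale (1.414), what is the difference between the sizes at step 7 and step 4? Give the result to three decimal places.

10.226rem

Step 4: 1.4 × 1.414⁴ = 5.59662rem
Step 7: 1.4 × 1.414⁷ = 15.82246rem
Difference: 15.82246 − 5.59662 = 10.22584rem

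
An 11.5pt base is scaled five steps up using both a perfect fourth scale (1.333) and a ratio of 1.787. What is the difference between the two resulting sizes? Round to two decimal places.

Perfect fourth: 11.5 × 1.333⁵ = 48.4004pt
At 1.787: 11.5 × 1.787⁵ = 209.5659pt
Difference: 209.5659 − 48.4004 = 161.1655pt

161.17pt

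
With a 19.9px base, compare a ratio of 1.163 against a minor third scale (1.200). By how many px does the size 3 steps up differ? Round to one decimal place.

3.1px

At 1.163: 19.9 × 1.163³ = 31.303px
Minor third: 19.9 × 1.200³ = 34.387px
Difference: 34.387 − 31.303 = 3.084px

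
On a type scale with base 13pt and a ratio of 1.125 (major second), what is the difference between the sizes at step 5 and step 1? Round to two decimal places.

8.80pt

Step 1: 13.0 × 1.125 = 14.6250pt
Step 5: 13.0 × 1.125⁵ = 23.4264pt
Difference: 23.4264 − 14.6250 = 8.8014pt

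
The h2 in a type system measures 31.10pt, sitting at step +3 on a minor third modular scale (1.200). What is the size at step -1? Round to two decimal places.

31.10 ÷ 1.200⁴ = 31.10 ÷ 2.07360 ≈ 14.998

15.00pt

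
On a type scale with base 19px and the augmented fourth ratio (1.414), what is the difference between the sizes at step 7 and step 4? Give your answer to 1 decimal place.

Step 4: 19.0 × 1.414⁴ = 75.954px
Step 7: 19.0 × 1.414⁷ = 214.733px
Difference: 214.733 − 75.954 = 138.779px

138.8px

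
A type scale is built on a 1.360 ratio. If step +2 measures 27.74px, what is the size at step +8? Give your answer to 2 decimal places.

175.53px

27.74 × 1.360⁶ = 27.74 × 6.32752 ≈ 175.525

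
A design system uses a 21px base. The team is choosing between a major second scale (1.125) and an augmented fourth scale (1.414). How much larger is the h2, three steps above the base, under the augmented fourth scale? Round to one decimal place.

Major second: 21.0 × 1.125³ = 29.900px
Augmented fourth: 21.0 × 1.414³ = 59.370px
Difference: 59.370 − 29.900 = 29.470px

29.5px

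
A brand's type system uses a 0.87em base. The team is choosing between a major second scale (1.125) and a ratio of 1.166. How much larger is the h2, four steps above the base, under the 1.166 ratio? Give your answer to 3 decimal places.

Major second: 0.87 × 1.125⁴ = 1.39357em
At 1.166: 0.87 × 1.166⁴ = 1.60810em
Difference: 1.60810 − 1.39357 = 0.21453em

0.215em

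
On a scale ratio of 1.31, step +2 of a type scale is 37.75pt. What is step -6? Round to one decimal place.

37.75 ÷ 1.31⁸ = 37.75 ÷ 8.67302 ≈ 4.353

4.4pt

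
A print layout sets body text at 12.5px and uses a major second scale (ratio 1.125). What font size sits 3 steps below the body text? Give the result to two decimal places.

A modular type scale is a geometric sequence: sizeₙ = base × rⁿ.
12.5 ÷ 1.125³ = 12.5 ÷ 1.42383 ≈ 8.78

8.78px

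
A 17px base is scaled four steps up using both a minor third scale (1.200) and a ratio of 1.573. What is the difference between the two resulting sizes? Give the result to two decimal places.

68.83px

Minor third: 17.0 × 1.200⁴ = 35.2512px
At 1.573: 17.0 × 1.573⁴ = 104.0792px
Difference: 104.0792 − 35.2512 = 68.8280px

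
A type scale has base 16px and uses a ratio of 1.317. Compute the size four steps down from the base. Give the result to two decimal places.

Each step on a modular scale multiplies by the ratio, so the size n steps from the base is base × ratioⁿ.
16.0 ÷ 1.317⁴ = 16.0 ÷ 3.00845 ≈ 5.32

5.32px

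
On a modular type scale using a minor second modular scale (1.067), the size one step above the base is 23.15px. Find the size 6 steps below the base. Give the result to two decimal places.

The gap is -6 − (1) = -7 steps, so the factor is 1.067^-7.
23.15 ÷ 1.067⁷ = 23.15 ÷ 1.57453 ≈ 14.703

14.70px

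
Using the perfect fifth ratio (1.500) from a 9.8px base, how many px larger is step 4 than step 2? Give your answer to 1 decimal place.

Step 2: 9.8 × 1.500² = 22.050px
Step 4: 9.8 × 1.500⁴ = 49.613px
Difference: 49.613 − 22.050 = 27.563px

27.6px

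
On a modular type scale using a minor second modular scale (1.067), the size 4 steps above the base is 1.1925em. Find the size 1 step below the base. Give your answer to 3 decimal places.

0.862em

1.1925 ÷ 1.067⁵ = 1.1925 ÷ 1.38300 ≈ 0.862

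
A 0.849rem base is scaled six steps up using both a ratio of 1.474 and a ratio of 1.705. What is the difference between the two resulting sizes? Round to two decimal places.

12.15rem

At 1.474: 0.849 × 1.474⁶ = 8.7075rem
At 1.705: 0.849 × 1.705⁶ = 20.8571rem
Difference: 20.8571 − 8.7075 = 12.1496rem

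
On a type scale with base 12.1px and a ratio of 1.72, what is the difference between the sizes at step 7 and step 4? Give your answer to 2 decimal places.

Step 4: 12.1 × 1.72⁴ = 105.9008px
Step 7: 12.1 × 1.72⁷ = 538.8706px
Difference: 538.8706 − 105.9008 = 432.9698px

432.97px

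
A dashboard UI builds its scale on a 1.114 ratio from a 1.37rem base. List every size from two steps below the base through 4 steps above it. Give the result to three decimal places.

Step -2: 1.37 ÷ 1.114² = 1.104
Step -1: 1.37 ÷ 1.114 = 1.230
Step 0: 1.37rem
Step 1: 1.37 × 1.114 = 1.526
Step 2: 1.37 × 1.114² = 1.700
Step 3: 1.37 × 1.114³ = 1.894
Step 4: 1.37 × 1.114⁴ = 2.110

1.104rem, 1.230rem, 1.370rem, 1.526rem, 1.700rem, 1.894rem, 2.110rem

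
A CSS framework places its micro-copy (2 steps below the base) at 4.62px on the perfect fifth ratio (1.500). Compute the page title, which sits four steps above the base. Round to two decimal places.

Moving from step -2 to step +4 is 6 steps up, so multiply by r⁶.
4.62 × 1.500⁶ = 4.62 × 11.39062 ≈ 52.625

52.62px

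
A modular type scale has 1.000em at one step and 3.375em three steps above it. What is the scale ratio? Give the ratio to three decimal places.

1.500

The ratio satisfies 1.000 × r³ = 3.375, so r = (3.375 / 1.000)^(1/3).
r = 3.3750^(1/3) ≈ 1.5000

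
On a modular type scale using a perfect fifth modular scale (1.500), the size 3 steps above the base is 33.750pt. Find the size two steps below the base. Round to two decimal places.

4.44pt

33.750 ÷ 1.500⁵ = 33.750 ÷ 7.59375 ≈ 4.444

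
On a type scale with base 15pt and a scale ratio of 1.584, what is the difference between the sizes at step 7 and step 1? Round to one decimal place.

Step 1: 15.0 × 1.584 = 23.760pt
Step 7: 15.0 × 1.584⁷ = 375.299pt
Difference: 375.299 − 23.760 = 351.539pt

351.5pt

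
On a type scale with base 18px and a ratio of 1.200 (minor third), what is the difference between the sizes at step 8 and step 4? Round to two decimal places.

40.07px

Step 4: 18.0 × 1.200⁴ = 37.3248px
Step 8: 18.0 × 1.200⁸ = 77.3967px
Difference: 77.3967 − 37.3248 = 40.0719px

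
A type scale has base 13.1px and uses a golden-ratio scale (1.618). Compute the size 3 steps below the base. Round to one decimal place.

13.1 ÷ 1.618³ = 13.1 ÷ 4.23580 ≈ 3.09

3.1px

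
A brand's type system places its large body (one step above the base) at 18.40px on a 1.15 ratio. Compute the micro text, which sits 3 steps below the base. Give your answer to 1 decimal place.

10.5px

Moving from step +1 to step -3 is 4 steps down, so divide by r⁴.
18.40 ÷ 1.15⁴ = 18.40 ÷ 1.74901 ≈ 10.520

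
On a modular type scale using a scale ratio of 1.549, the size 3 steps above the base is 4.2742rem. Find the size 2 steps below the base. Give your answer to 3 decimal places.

The gap is -2 − (3) = -5 steps, so the factor is 1.549^-5.
4.2742 ÷ 1.549⁵ = 4.2742 ÷ 8.91779 ≈ 0.479

0.479rem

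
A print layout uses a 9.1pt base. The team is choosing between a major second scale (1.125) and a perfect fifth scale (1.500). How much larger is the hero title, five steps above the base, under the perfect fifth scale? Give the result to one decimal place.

52.7pt

Major second: 9.1 × 1.125⁵ = 16.398pt
Perfect fifth: 9.1 × 1.500⁵ = 69.103pt
Difference: 69.103 − 16.398 = 52.705pt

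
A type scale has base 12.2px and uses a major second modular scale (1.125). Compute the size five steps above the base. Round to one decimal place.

12.2 × 1.125⁵ = 12.2 × 1.80203 ≈ 21.98

22.0px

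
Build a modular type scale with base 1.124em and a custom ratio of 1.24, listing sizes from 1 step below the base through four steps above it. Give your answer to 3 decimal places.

0.906em, 1.124em, 1.394em, 1.728em, 2.143em, 2.657em

Step -1: 1.124 ÷ 1.24 = 0.906
Step 0: 1.124em
Step 1: 1.124 × 1.24 = 1.394
Step 2: 1.124 × 1.24² = 1.728
Step 3: 1.124 × 1.24³ = 2.143
Step 4: 1.124 × 1.24⁴ = 2.657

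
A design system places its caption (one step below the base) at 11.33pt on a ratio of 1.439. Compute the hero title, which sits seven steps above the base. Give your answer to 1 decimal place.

11.33 × 1.439⁸ = 11.33 × 18.38596 ≈ 208.313

208.3pt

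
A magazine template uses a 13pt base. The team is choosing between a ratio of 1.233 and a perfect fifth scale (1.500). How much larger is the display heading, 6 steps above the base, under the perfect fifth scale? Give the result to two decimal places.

102.40pt

At 1.233: 13.0 × 1.233⁶ = 45.6795pt
Perfect fifth: 13.0 × 1.500⁶ = 148.0781pt
Difference: 148.0781 − 45.6795 = 102.3986pt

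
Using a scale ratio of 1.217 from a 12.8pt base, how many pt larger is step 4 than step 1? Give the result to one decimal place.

12.5pt

Step 1: 12.8 × 1.217 = 15.578pt
Step 4: 12.8 × 1.217⁴ = 28.078pt
Difference: 28.078 − 15.578 = 12.500pt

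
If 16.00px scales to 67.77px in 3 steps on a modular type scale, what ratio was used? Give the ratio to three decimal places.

1.618

r³ = 67.77 / 16.00, so r = (67.77/16.00)^(1/3).
r = 4.2356^(1/3) ≈ 1.6180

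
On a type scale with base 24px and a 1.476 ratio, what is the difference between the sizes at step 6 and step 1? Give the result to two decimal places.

212.73px

Step 1: 24.0 × 1.476 = 35.4240px
Step 6: 24.0 × 1.476⁶ = 248.1586px
Difference: 248.1586 − 35.4240 = 212.7346px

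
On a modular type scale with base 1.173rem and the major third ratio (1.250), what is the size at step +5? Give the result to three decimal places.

3.580rem

Every step multiplies by the scale ratio.
1.173 × 1.250⁵ = 1.173 × 3.05176 ≈ 3.580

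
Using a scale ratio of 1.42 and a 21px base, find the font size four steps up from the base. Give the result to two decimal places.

85.38px

Every step multiplies by the scale ratio.
21.0 × 1.42⁴ = 21.0 × 4.06587 ≈ 85.38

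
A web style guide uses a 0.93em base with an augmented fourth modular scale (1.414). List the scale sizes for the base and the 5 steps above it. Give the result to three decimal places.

0.930em, 1.315em, 1.859em, 2.629em, 3.718em, 5.257em

Step 0: 0.93em
Step 1: 0.93 × 1.414 = 1.315
Step 2: 0.93 × 1.414² = 1.859
Step 3: 0.93 × 1.414³ = 2.629
Step 4: 0.93 × 1.414⁴ = 3.718
Step 5: 0.93 × 1.414⁵ = 5.257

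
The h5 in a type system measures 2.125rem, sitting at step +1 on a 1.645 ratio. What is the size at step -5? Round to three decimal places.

2.125 ÷ 1.645⁶ = 2.125 ÷ 19.81506 ≈ 0.107

0.107rem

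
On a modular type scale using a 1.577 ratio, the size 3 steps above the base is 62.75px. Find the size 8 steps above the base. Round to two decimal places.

612.03px

62.75 × 1.577⁵ = 62.75 × 9.75345 ≈ 612.029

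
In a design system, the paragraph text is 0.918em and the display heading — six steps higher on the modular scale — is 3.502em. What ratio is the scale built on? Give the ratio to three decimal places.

1.250

The ratio satisfies 0.918 × r⁶ = 3.502, so r = (3.502 / 0.918)^(1/6).
r = 3.8148^(1/6) ≈ 1.2500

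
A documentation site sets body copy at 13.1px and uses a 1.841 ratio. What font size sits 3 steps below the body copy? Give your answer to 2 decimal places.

2.10px

Every step multiplies by the scale ratio.
13.1 ÷ 1.841³ = 13.1 ÷ 6.23967 ≈ 2.10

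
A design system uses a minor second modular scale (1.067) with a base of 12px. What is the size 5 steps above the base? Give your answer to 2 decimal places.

16.60px

12.0 × 1.067⁵ = 12.0 × 1.38300 ≈ 16.60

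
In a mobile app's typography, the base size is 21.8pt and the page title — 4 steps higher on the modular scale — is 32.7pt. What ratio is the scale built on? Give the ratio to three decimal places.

The ratio satisfies 21.8 × r⁴ = 32.7, so r = (32.7 / 21.8)^(1/4).
r = 1.5000^(1/4) ≈ 1.1067

1.107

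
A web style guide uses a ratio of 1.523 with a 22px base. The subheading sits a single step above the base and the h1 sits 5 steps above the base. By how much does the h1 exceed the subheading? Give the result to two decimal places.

Step 1: 22.0 × 1.523 = 33.5060px
Step 5: 22.0 × 1.523⁵ = 180.2695px
Difference: 180.2695 − 33.5060 = 146.7635px

146.76px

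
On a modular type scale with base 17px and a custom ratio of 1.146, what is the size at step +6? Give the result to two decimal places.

38.51px

A modular type scale is a geometric sequence: sizeₙ = base × rⁿ.
17.0 × 1.146⁶ = 17.0 × 2.26521 ≈ 38.51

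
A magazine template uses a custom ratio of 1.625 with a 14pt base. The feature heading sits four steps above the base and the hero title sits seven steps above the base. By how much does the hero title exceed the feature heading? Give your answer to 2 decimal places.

321.27pt

Step 4: 14.0 × 1.625⁴ = 97.6206pt
Step 7: 14.0 × 1.625⁷ = 418.8915pt
Difference: 418.8915 − 97.6206 = 321.2709pt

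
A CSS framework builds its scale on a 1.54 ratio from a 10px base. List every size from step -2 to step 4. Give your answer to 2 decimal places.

4.22px, 6.49px, 10.00px, 15.40px, 23.72px, 36.52px, 56.24px

Step -2: 10.0 ÷ 1.54² = 4.22
Step -1: 10.0 ÷ 1.54 = 6.49
Step 0: 10px
Step 1: 10.0 × 1.54 = 15.40
Step 2: 10.0 × 1.54² = 23.72
Step 3: 10.0 × 1.54³ = 36.52
Step 4: 10.0 × 1.54⁴ = 56.24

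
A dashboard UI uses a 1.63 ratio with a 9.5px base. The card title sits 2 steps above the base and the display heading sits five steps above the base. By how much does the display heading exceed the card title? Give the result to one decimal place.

84.1px

Step 2: 9.5 × 1.63² = 25.241px
Step 5: 9.5 × 1.63⁵ = 109.310px
Difference: 109.310 − 25.241 = 84.069px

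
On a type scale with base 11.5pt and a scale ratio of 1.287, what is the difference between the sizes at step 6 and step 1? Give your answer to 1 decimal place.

Step 1: 11.5 × 1.287 = 14.800pt
Step 6: 11.5 × 1.287⁶ = 52.260pt
Difference: 52.260 − 14.800 = 37.460pt

37.5pt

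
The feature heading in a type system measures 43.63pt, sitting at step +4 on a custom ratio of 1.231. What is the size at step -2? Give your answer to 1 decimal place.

The gap is -2 − (4) = -6 steps, so the factor is 1.231^-6.
43.63 ÷ 1.231⁶ = 43.63 ÷ 3.47975 ≈ 12.538

12.5pt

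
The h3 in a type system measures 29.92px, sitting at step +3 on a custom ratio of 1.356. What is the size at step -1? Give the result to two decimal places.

8.85px

29.92 ÷ 1.356⁴ = 29.92 ÷ 3.38095 ≈ 8.850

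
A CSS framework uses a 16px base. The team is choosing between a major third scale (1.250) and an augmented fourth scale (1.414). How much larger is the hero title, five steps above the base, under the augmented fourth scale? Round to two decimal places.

Major third: 16.0 × 1.250⁵ = 48.8281px
Augmented fourth: 16.0 × 1.414⁵ = 90.4413px
Difference: 90.4413 − 48.8281 = 41.6132px

41.61px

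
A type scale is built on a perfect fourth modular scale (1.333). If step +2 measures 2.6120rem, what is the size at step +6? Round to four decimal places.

Moving from step +2 to step +6 is 4 steps up, so multiply by r⁴.
2.6120 × 1.333⁴ = 2.6120 × 3.15733 ≈ 8.2470

8.2470rem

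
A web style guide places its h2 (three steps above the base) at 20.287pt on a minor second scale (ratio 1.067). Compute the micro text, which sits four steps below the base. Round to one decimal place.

20.287 ÷ 1.067⁷ = 20.287 ÷ 1.57453 ≈ 12.884

12.9pt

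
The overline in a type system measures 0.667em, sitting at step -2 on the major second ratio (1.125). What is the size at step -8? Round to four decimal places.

0.3290em

The gap is -8 − (-2) = -6 steps, so the factor is 1.125^-6.
0.667 ÷ 1.125⁶ = 0.667 ÷ 2.02729 ≈ 0.3290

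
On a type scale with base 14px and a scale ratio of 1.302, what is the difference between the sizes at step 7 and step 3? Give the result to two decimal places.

57.90px

Step 3: 14.0 × 1.302³ = 30.9002px
Step 7: 14.0 × 1.302⁷ = 88.7984px
Difference: 88.7984 − 30.9002 = 57.8982px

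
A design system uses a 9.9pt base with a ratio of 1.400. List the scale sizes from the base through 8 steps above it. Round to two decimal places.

Step 0: 9.9pt
Step 1: 9.9 × 1.400 = 13.86
Step 2: 9.9 × 1.400² = 19.40
Step 3: 9.9 × 1.400³ = 27.17
Step 4: 9.9 × 1.400⁴ = 38.03
Step 5: 9.9 × 1.400⁵ = 53.24
Step 6: 9.9 × 1.400⁶ = 74.54
Step 7: 9.9 × 1.400⁷ = 104.36
Step 8: 9.9 × 1.400⁸ = 146.10

9.90pt, 13.86pt, 19.40pt, 27.17pt, 38.03pt, 53.24pt, 74.54pt, 104.36pt, 146.10pt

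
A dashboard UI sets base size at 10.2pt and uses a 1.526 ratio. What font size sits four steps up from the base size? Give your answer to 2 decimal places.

Each step on a modular scale multiplies by the ratio, so the size n steps from the base is base × ratioⁿ.
10.2 × 1.526⁴ = 10.2 × 5.42273 ≈ 55.31

55.31pt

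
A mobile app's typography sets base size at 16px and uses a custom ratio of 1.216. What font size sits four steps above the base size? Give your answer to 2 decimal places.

Each step on a modular scale multiplies by the ratio, so the size n steps from the base is base × ratioⁿ.
16.0 × 1.216⁴ = 16.0 × 2.18642 ≈ 34.98

34.98px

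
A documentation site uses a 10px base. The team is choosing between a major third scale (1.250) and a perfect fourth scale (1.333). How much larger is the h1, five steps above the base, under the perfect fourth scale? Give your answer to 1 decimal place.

Major third: 10.0 × 1.250⁵ = 30.518px
Perfect fourth: 10.0 × 1.333⁵ = 42.087px
Difference: 42.087 − 30.518 = 11.569px

11.6px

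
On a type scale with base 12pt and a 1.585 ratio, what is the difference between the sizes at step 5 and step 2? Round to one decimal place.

89.9pt

Step 2: 12.0 × 1.585² = 30.147pt
Step 5: 12.0 × 1.585⁵ = 120.040pt
Difference: 120.040 − 30.147 = 89.893pt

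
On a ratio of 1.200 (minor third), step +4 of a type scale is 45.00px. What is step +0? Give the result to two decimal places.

21.70px

Moving from step +4 to step +0 is 4 steps down, so divide by r⁴.
45.00 ÷ 1.200⁴ = 45.00 ÷ 2.07360 ≈ 21.701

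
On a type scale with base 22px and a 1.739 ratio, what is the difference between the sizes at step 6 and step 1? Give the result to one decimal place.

Step 1: 22.0 × 1.739 = 38.258px
Step 6: 22.0 × 1.739⁶ = 608.443px
Difference: 608.443 − 38.258 = 570.185px

570.2px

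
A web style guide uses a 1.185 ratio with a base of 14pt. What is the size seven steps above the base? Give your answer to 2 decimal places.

45.94pt

14.0 × 1.185⁷ = 14.0 × 3.28117 ≈ 45.94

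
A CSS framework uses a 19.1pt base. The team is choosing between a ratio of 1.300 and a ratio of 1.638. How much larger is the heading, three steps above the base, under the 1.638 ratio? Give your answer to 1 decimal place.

42.0pt

At 1.300: 19.1 × 1.300³ = 41.963pt
At 1.638: 19.1 × 1.638³ = 83.941pt
Difference: 83.941 − 41.963 = 41.978pt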